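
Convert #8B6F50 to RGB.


8B → 139 (R)
6F → 111 (G)
50 → 80 (B)
= RGB(139, 111, 80)


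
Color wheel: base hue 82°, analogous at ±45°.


Base hue: 82°
Left analog: (82 - 45) mod 360 = 37°
Right analog: (82 + 45) mod 360 = 127°
Analogous hues = 37° and 127°


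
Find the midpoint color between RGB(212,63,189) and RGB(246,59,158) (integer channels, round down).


Midpoint: each channel = ⌊(C₁+C₂)/2⌋
R: ⌊(212+246)/2⌋ = 229
G: ⌊(63+59)/2⌋ = 61
B: ⌊(189+158)/2⌋ = 173
= RGB(229, 61, 173)


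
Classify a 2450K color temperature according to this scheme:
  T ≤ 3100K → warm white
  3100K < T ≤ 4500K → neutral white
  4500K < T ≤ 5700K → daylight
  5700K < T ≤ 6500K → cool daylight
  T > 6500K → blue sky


Temperature: 2450K
2450K ≤ 3100K → warm white
Classification: warm white


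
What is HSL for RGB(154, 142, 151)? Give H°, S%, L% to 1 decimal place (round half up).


Normalize: R'=154/255≈0.6039, G'=142/255≈0.5569, B'=151/255≈0.5922
Max=154/255, Min=142/255, Δ=Max-Min=12/255
L = (Max+Min)/2 = (154+142)/510 = 296/510 = 0.58039… → L = 58.0%
L > 0.5 → S = Δ/(2-Max-Min) = 12/(510-154-142) = 12/214 = 0.05607… → S = 5.6%
(the 1/255 factors cancel in S and H, so raw channel differences can be used)
Max is R' → H = 60 × (((G-B)/Δ) mod 6) = 60 × (((142-151)/12) mod 6)
  (-9)/12 = -0.75; negative, so add 6 → 5.25
  H = 60 × 5.25 = 315° → H = 315.0°
= HSL(315.0°, 5.6%, 58.0%)


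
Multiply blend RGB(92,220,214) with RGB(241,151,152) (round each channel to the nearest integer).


Multiply: C = A×B/255, rounded to nearest integer
R: 92×241/255 = 22172/255 ≈ 86.949 → 87
G: 220×151/255 = 33220/255 ≈ 130.275 → 130
B: 214×152/255 = 32528/255 ≈ 127.561 → 128
= RGB(87, 130, 128)


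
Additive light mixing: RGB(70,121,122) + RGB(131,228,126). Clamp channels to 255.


Additive: each channel = min(255, C₁+C₂)
R: 70+131 = 201 → 201
G: 121+228 = 349 → 255
B: 122+126 = 248 → 248
= RGB(201, 255, 248)


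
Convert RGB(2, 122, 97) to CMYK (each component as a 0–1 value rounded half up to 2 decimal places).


R'=2/255≈0.0078, G'=122/255≈0.4784, B'=97/255≈0.3804
K = 1 - max(R',G',B') = 1 - 122/255 = 133/255 = 0.52156… → 0.52
(1-R'-K)/(1-K) simplifies to (max-R)/max with max = 122:
C = (122-2)/122 = 120/122 = 0.98360… → 0.98
M = (122-122)/122 = 0/122 = 0 → 0.00
Y = (122-97)/122 = 25/122 = 0.20491… → 0.20
= CMYK(0.98, 0.00, 0.20, 0.52)


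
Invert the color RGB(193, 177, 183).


Invert: (255-R, 255-G, 255-B)
R: 255-193 = 62
G: 255-177 = 78
B: 255-183 = 72
= RGB(62, 78, 72)


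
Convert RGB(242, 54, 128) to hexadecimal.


R = 242 → F2 (hex)
G = 54 → 36 (hex)
B = 128 → 80 (hex)
Hex = #F23680


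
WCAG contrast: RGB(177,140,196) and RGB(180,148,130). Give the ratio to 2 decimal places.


Linearize each sRGB channel c=v/255: c/12.92 if c ≤ 0.04045 else ((c+0.055)/1.055)^2.4
L = 0.2126×R_lin + 0.7152×G_lin + 0.0722×B_lin
Color 1 (177,140,196):
  R=177: 177/255≈0.6941 > 0.04045 → ((0.6941+0.055)/1.055)^2.4 ≈ 0.43966
  G=140: 140/255≈0.5490 > 0.04045 → ((0.5490+0.055)/1.055)^2.4 ≈ 0.26225
  B=196: 196/255≈0.7686 > 0.04045 → ((0.7686+0.055)/1.055)^2.4 ≈ 0.55201
  L1 = 0.2126×0.43966 + 0.7152×0.26225 + 0.0722×0.55201 ≈ 0.32089
Color 2 (180,148,130):
  R=180: 180/255≈0.7059 > 0.04045 → ((0.7059+0.055)/1.055)^2.4 ≈ 0.45641
  G=148: 148/255≈0.5804 > 0.04045 → ((0.5804+0.055)/1.055)^2.4 ≈ 0.29614
  B=130: 130/255≈0.5098 > 0.04045 → ((0.5098+0.055)/1.055)^2.4 ≈ 0.22323
  L2 = 0.2126×0.45641 + 0.7152×0.29614 + 0.0722×0.22323 ≈ 0.32495
Lighter = 0.32495, Darker = 0.32089
Ratio = (L_lighter + 0.05) / (L_darker + 0.05)
Ratio = (0.32495 + 0.05) / (0.32089 + 0.05) = 0.37495 / 0.37089 ≈ 1.0109
Ratio ≈ 1.01:1


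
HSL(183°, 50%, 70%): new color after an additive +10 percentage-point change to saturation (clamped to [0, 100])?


Original S = 50%
Adjustment = +10 percentage points
New S = 50 + (10) = 60
Clamp to [0, 100] → 60
= HSL(183°, 60%, 70%)


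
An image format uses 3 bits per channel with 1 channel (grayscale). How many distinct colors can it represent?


Total bits = 3 bits/channel × 1 channels = 3 bits
Distinct colors = 2^3
= 8 colors


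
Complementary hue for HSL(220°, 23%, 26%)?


Complement = opposite side of color wheel = hue + 180°
H' = (220 + 180) mod 360 = 40°
S and L unchanged.
= HSL(40°, 23%, 26%)


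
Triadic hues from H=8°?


Triadic: equally spaced at 120° intervals
H1 = 8°
H2 = (8 + 120) mod 360 = 128°
H3 = (8 + 240) mod 360 = 248°
Triadic = 8°, 128°, 248°


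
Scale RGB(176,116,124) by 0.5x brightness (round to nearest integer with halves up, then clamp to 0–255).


Multiply each channel by 0.5, round half up, clamp to [0, 255]
R: 176×0.5 = 88
G: 116×0.5 = 58
B: 124×0.5 = 62
= RGB(88, 58, 62)


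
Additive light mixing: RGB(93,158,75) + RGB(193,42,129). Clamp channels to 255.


Additive: each channel = min(255, C₁+C₂)
R: 93+193 = 286 → 255
G: 158+42 = 200 → 200
B: 75+129 = 204 → 204
= RGB(255, 200, 204)


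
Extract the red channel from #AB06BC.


Color: #AB06BC
R = AB = 171
G = 06 = 6
B = BC = 188
Red = 171


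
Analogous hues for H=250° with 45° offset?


Base hue: 250°
Left analog: (250 - 45) mod 360 = 205°
Right analog: (250 + 45) mod 360 = 295°
Analogous hues = 205° and 295°


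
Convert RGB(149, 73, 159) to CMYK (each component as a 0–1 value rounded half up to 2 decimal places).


R'=149/255≈0.5843, G'=73/255≈0.2863, B'=159/255≈0.6235
K = 1 - max(R',G',B') = 1 - 159/255 = 96/255 = 0.37647… → 0.38
(1-R'-K)/(1-K) simplifies to (max-R)/max with max = 159:
C = (159-149)/159 = 10/159 = 0.06289… → 0.06
M = (159-73)/159 = 86/159 = 0.54088… → 0.54
Y = (159-159)/159 = 0/159 = 0 → 0.00
= CMYK(0.06, 0.54, 0.00, 0.38)


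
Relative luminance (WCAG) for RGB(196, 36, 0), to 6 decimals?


Linearize each channel (sRGB transfer function): c = v/255; c_lin = c/12.92 if c ≤ 0.04045, else ((c+0.055)/1.055)^2.4
  R: 196/255 ≈ 0.768627 > 0.04045 → ((0.768627+0.055)/1.055)^2.4 ≈ 0.552011
  G: 36/255 ≈ 0.141176 > 0.04045 → ((0.141176+0.055)/1.055)^2.4 ≈ 0.017642
  B: 0/255 ≈ 0.000000 ≤ 0.04045 → 0.000000/12.92 ≈ 0.000000
R_lin = 0.552011, G_lin = 0.017642, B_lin = 0.000000
L = 0.2126×R + 0.7152×G + 0.0722×B
L = 0.2126×0.552011 + 0.7152×0.017642 + 0.0722×0.000000
L ≈ 0.129975


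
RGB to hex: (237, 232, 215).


R = 237 → ED (hex)
G = 232 → E8 (hex)
B = 215 → D7 (hex)
Hex = #EDE8D7


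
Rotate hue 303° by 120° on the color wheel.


New hue = (H + rotation) mod 360
New hue = (303 + 120) mod 360
= 423 mod 360
= 63°


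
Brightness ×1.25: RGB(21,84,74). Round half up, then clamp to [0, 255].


Multiply each channel by 1.25, round half up, clamp to [0, 255]
R: 21×1.25 = 26.25 → round → 26
G: 84×1.25 = 105
B: 74×1.25 = 92.5 → round → 93
= RGB(26, 105, 93)


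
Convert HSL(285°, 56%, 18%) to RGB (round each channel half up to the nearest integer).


H=285°, S=0.56, L=0.18
C = (1-|2L-1|)×S = (1-|-0.64|)×0.56 = 0.2016
H' = H/60 = 285/60 ≈ 4.7500; X = C×(1-|H' mod 2 - 1|) = 0.1512
m = L - C/2 = 0.18 - 0.1008 = 0.0792
Sector ⌊H'⌋ = 4 → (R',G',B') = (0.1512, 0.0, 0.2016)
RGB = ((R'+m)×255, (G'+m)×255, (B'+m)×255) = (58.752, 20.196, 71.604)
Round half up → RGB(59, 20, 72)


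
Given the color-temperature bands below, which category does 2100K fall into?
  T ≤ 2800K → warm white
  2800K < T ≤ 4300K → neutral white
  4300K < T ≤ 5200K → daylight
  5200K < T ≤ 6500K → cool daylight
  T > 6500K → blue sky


Temperature: 2100K
2100K ≤ 2800K → warm white
Classification: warm white


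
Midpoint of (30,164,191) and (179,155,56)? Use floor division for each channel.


Midpoint: each channel = ⌊(C₁+C₂)/2⌋
R: ⌊(30+179)/2⌋ = 104
G: ⌊(164+155)/2⌋ = 159
B: ⌊(191+56)/2⌋ = 123
= RGB(104, 159, 123)


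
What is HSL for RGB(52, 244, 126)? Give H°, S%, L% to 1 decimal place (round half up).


Normalize: R'=52/255≈0.2039, G'=244/255≈0.9569, B'=126/255≈0.4941
Max=244/255, Min=52/255, Δ=Max-Min=192/255
L = (Max+Min)/2 = (244+52)/510 = 296/510 = 0.58039… → L = 58.0%
L > 0.5 → S = Δ/(2-Max-Min) = 192/(510-244-52) = 192/214 = 0.89719… → S = 89.7%
(the 1/255 factors cancel in S and H, so raw channel differences can be used)
Max is G' → H = 60 × ((B-R)/Δ + 2) = 60 × ((126-52)/192 + 2)
  74/192 + 2 = 0.3854… + 2 = 2.3854…
  H = 60 × 2.3854… = 143.125° → H = 143.1°
= HSL(143.1°, 89.7%, 58.0%)


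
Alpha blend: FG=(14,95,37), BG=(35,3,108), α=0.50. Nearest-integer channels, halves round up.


C = α×F + (1-α)×B, with 1-α = 0.50
R: 0.50×14 + 0.50×35 = 7.00 + 17.50 = 24.50 → 25
G: 0.50×95 + 0.50×3 = 47.50 + 1.50 = 49.00 → 49
B: 0.50×37 + 0.50×108 = 18.50 + 54.00 = 72.50 → 73
= RGB(25, 49, 73)


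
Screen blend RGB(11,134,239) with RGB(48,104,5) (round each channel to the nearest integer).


Screen: C = 255 - (255-A)×(255-B)/255, rounded to nearest integer
R: 255 - (255-11)×(255-48)/255 = 255 - 50508/255 ≈ 255 - 198.071 = 56.929 → 57
G: 255 - (255-134)×(255-104)/255 = 255 - 18271/255 ≈ 255 - 71.651 = 183.349 → 183
B: 255 - (255-239)×(255-5)/255 = 255 - 4000/255 ≈ 255 - 15.686 = 239.314 → 239
= RGB(57, 183, 239)


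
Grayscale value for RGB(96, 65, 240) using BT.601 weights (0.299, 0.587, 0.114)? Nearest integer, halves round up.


Gray = 0.299×R + 0.587×G + 0.114×B
Gray = 0.299×96 + 0.587×65 + 0.114×240
Gray = 28.704 + 38.155 + 27.360
Gray = 94.219 → round half up → 94
Gray = 94


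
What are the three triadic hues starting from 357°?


Triadic: equally spaced at 120° intervals
H1 = 357°
H2 = (357 + 120) mod 360 = 117°
H3 = (357 + 240) mod 360 = 237°
Triadic = 357°, 117°, 237°


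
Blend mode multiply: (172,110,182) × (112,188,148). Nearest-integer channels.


Multiply: C = A×B/255, rounded to nearest integer
R: 172×112/255 = 19264/255 ≈ 75.545 → 76
G: 110×188/255 = 20680/255 ≈ 81.098 → 81
B: 182×148/255 = 26936/255 ≈ 105.631 → 106
= RGB(76, 81, 106)


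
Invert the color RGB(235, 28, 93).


Invert: (255-R, 255-G, 255-B)
R: 255-235 = 20
G: 255-28 = 227
B: 255-93 = 162
= RGB(20, 227, 162)


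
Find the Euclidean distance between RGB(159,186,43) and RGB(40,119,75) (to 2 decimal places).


d = √[(R₁-R₂)² + (G₁-G₂)² + (B₁-B₂)²]
d = √[(159-40)² + (186-119)² + (43-75)²]
d = √[14161 + 4489 + 1024]
d = √19674
d ≈ 140.26


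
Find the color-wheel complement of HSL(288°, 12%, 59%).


Complement = opposite side of color wheel = hue + 180°
H' = (288 + 180) mod 360 = 108°
S and L unchanged.
= HSL(108°, 12%, 59%)


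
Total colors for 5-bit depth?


Colors = 2^bits = 2^5
= 32 colors


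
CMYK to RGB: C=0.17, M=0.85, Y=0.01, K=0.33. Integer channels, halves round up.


R = 255 × (1-C) × (1-K) = 255 × 0.83 × 0.67 = 141.8055 → 142
G = 255 × (1-M) × (1-K) = 255 × 0.15 × 0.67 = 25.6275 → 26
B = 255 × (1-Y) × (1-K) = 255 × 0.99 × 0.67 = 169.1415 → 169
= RGB(142, 26, 169)


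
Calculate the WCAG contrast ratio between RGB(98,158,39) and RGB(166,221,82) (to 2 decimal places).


Linearize each sRGB channel c=v/255: c/12.92 if c ≤ 0.04045 else ((c+0.055)/1.055)^2.4
L = 0.2126×R_lin + 0.7152×G_lin + 0.0722×B_lin
Color 1 (98,158,39):
  R=98: 98/255≈0.3843 > 0.04045 → ((0.3843+0.055)/1.055)^2.4 ≈ 0.12214
  G=158: 158/255≈0.6196 > 0.04045 → ((0.6196+0.055)/1.055)^2.4 ≈ 0.34191
  B=39: 39/255≈0.1529 > 0.04045 → ((0.1529+0.055)/1.055)^2.4 ≈ 0.02029
  L1 = 0.2126×0.12214 + 0.7152×0.34191 + 0.0722×0.02029 ≈ 0.27197
Color 2 (166,221,82):
  R=166: 166/255≈0.6510 > 0.04045 → ((0.6510+0.055)/1.055)^2.4 ≈ 0.38133
  G=221: 221/255≈0.8667 > 0.04045 → ((0.8667+0.055)/1.055)^2.4 ≈ 0.72306
  B=82: 82/255≈0.3216 > 0.04045 → ((0.3216+0.055)/1.055)^2.4 ≈ 0.08438
  L2 = 0.2126×0.38133 + 0.7152×0.72306 + 0.0722×0.08438 ≈ 0.60429
Lighter = 0.60429, Darker = 0.27197
Ratio = (L_lighter + 0.05) / (L_darker + 0.05)
Ratio = (0.60429 + 0.05) / (0.27197 + 0.05) = 0.65429 / 0.32197 ≈ 2.0322
Ratio ≈ 2.03:1


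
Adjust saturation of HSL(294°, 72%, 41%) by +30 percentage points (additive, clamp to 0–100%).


Original S = 72%
Adjustment = +30 percentage points
New S = 72 + (30) = 102
Clamp to [0, 100] → 100
= HSL(294°, 100%, 41%)


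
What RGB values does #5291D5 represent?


52 → 82 (R)
91 → 145 (G)
D5 → 213 (B)
= RGB(82, 145, 213)


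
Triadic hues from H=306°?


Triadic: equally spaced at 120° intervals
H1 = 306°
H2 = (306 + 120) mod 360 = 66°
H3 = (306 + 240) mod 360 = 186°
Triadic = 306°, 66°, 186°


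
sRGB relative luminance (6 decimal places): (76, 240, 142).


Linearize each channel (sRGB transfer function): c = v/255; c_lin = c/12.92 if c ≤ 0.04045, else ((c+0.055)/1.055)^2.4
  R: 76/255 ≈ 0.298039 > 0.04045 → ((0.298039+0.055)/1.055)^2.4 ≈ 0.072272
  G: 240/255 ≈ 0.941176 > 0.04045 → ((0.941176+0.055)/1.055)^2.4 ≈ 0.871367
  B: 142/255 ≈ 0.556863 > 0.04045 → ((0.556863+0.055)/1.055)^2.4 ≈ 0.270498
R_lin = 0.072272, G_lin = 0.871367, B_lin = 0.270498
L = 0.2126×R + 0.7152×G + 0.0722×B
L = 0.2126×0.072272 + 0.7152×0.871367 + 0.0722×0.270498
L ≈ 0.658097


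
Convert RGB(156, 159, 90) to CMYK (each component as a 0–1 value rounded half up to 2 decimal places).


R'=156/255≈0.6118, G'=159/255≈0.6235, B'=90/255≈0.3529
K = 1 - max(R',G',B') = 1 - 159/255 = 96/255 = 0.37647… → 0.38
(1-R'-K)/(1-K) simplifies to (max-R)/max with max = 159:
C = (159-156)/159 = 3/159 = 0.01886… → 0.02
M = (159-159)/159 = 0/159 = 0 → 0.00
Y = (159-90)/159 = 69/159 = 0.43396… → 0.43
= CMYK(0.02, 0.00, 0.43, 0.38)


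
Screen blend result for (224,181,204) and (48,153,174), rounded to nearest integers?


Screen: C = 255 - (255-A)×(255-B)/255, rounded to nearest integer
R: 255 - (255-224)×(255-48)/255 = 255 - 6417/255 ≈ 255 - 25.165 = 229.835 → 230
G: 255 - (255-181)×(255-153)/255 = 255 - 7548/255 ≈ 255 - 29.600 = 225.400 → 225
B: 255 - (255-204)×(255-174)/255 = 255 - 4131/255 ≈ 255 - 16.200 = 238.800 → 239
= RGB(230, 225, 239)


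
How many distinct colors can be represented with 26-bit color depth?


Colors = 2^bits = 2^26
= 67,108,864 colors


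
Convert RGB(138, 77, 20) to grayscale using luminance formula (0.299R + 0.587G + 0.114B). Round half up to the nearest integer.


Gray = 0.299×R + 0.587×G + 0.114×B
Gray = 0.299×138 + 0.587×77 + 0.114×20
Gray = 41.262 + 45.199 + 2.280
Gray = 88.741 → round half up → 89
Gray = 89


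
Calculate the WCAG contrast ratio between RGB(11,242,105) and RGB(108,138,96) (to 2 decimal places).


Linearize each sRGB channel c=v/255: c/12.92 if c ≤ 0.04045 else ((c+0.055)/1.055)^2.4
L = 0.2126×R_lin + 0.7152×G_lin + 0.0722×B_lin
Color 1 (11,242,105):
  R=11: 11/255≈0.0431 > 0.04045 → ((0.0431+0.055)/1.055)^2.4 ≈ 0.00335
  G=242: 242/255≈0.9490 > 0.04045 → ((0.9490+0.055)/1.055)^2.4 ≈ 0.88792
  B=105: 105/255≈0.4118 > 0.04045 → ((0.4118+0.055)/1.055)^2.4 ≈ 0.14126
  L1 = 0.2126×0.00335 + 0.7152×0.88792 + 0.0722×0.14126 ≈ 0.64595
Color 2 (108,138,96):
  R=108: 108/255≈0.4235 > 0.04045 → ((0.4235+0.055)/1.055)^2.4 ≈ 0.14996
  G=138: 138/255≈0.5412 > 0.04045 → ((0.5412+0.055)/1.055)^2.4 ≈ 0.25415
  B=96: 96/255≈0.3765 > 0.04045 → ((0.3765+0.055)/1.055)^2.4 ≈ 0.11697
  L2 = 0.2126×0.14996 + 0.7152×0.25415 + 0.0722×0.11697 ≈ 0.22210
Lighter = 0.64595, Darker = 0.22210
Ratio = (L_lighter + 0.05) / (L_darker + 0.05)
Ratio = (0.64595 + 0.05) / (0.22210 + 0.05) = 0.69595 / 0.27210 ≈ 2.5577
Ratio ≈ 2.56:1


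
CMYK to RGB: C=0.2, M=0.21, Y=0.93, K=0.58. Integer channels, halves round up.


R = 255 × (1-C) × (1-K) = 255 × 0.80 × 0.42 = 85.68 → 86
G = 255 × (1-M) × (1-K) = 255 × 0.79 × 0.42 = 84.609 → 85
B = 255 × (1-Y) × (1-K) = 255 × 0.07 × 0.42 = 7.497 → 7
= RGB(86, 85, 7)


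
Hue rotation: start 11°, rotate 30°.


New hue = (H + rotation) mod 360
New hue = (11 + 30) mod 360
= 41 mod 360
= 41°


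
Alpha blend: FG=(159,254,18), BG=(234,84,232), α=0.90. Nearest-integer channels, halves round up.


C = α×F + (1-α)×B, with 1-α = 0.10
R: 0.90×159 + 0.10×234 = 143.10 + 23.40 = 166.50 → 167
G: 0.90×254 + 0.10×84 = 228.60 + 8.40 = 237.00 → 237
B: 0.90×18 + 0.10×232 = 16.20 + 23.20 = 39.40 → 39
= RGB(167, 237, 39)


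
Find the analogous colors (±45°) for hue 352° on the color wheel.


Base hue: 352°
Left analog: (352 - 45) mod 360 = 307°
Right analog: (352 + 45) mod 360 = 37°
Analogous hues = 307° and 37°


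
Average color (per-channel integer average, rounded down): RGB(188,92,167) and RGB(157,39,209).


Midpoint: each channel = ⌊(C₁+C₂)/2⌋
R: ⌊(188+157)/2⌋ = 172
G: ⌊(92+39)/2⌋ = 65
B: ⌊(167+209)/2⌋ = 188
= RGB(172, 65, 188)


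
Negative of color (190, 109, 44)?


Invert: (255-R, 255-G, 255-B)
R: 255-190 = 65
G: 255-109 = 146
B: 255-44 = 211
= RGB(65, 146, 211)


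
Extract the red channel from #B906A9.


Color: #B906A9
R = B9 = 185
G = 06 = 6
B = A9 = 169
Red = 185


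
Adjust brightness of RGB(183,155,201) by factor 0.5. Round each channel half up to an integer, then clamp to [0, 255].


Multiply each channel by 0.5, round half up, clamp to [0, 255]
R: 183×0.5 = 91.5 → round → 92
G: 155×0.5 = 77.5 → round → 78
B: 201×0.5 = 100.5 → round → 101
= RGB(92, 78, 101)


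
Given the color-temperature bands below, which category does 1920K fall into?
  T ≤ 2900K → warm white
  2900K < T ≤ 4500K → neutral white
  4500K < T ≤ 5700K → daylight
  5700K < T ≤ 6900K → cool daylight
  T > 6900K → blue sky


Temperature: 1920K
1920K ≤ 2900K → warm white
Classification: warm white


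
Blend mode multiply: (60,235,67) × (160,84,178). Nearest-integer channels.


Multiply: C = A×B/255, rounded to nearest integer
R: 60×160/255 = 9600/255 ≈ 37.647 → 38
G: 235×84/255 = 19740/255 ≈ 77.412 → 77
B: 67×178/255 = 11926/255 ≈ 46.769 → 47
= RGB(38, 77, 47)


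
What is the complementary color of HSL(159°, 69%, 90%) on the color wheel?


Complement = opposite side of color wheel = hue + 180°
H' = (159 + 180) mod 360 = 339°
S and L unchanged.
= HSL(339°, 69%, 90%)


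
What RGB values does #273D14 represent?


27 → 39 (R)
3D → 61 (G)
14 → 20 (B)
= RGB(39, 61, 20)


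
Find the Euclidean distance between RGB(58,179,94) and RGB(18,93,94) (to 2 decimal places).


d = √[(R₁-R₂)² + (G₁-G₂)² + (B₁-B₂)²]
d = √[(58-18)² + (179-93)² + (94-94)²]
d = √[1600 + 7396 + 0]
d = √8996
d ≈ 94.85


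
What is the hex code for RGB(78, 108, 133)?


R = 78 → 4E (hex)
G = 108 → 6C (hex)
B = 133 → 85 (hex)
Hex = #4E6C85


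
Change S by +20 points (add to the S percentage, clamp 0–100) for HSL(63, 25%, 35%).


Original S = 25%
Adjustment = +20 percentage points
New S = 25 + (20) = 45
Clamp to [0, 100] → 45
= HSL(63°, 45%, 35%)


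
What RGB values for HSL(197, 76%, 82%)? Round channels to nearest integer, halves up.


H=197°, S=0.76, L=0.82
C = (1-|2L-1|)×S = (1-|0.64|)×0.76 = 0.2736
H' = H/60 = 197/60 ≈ 3.2833; X = C×(1-|H' mod 2 - 1|) = 0.19608
m = L - C/2 = 0.82 - 0.1368 = 0.6832
Sector ⌊H'⌋ = 3 → (R',G',B') = (0.0, 0.19608, 0.2736)
RGB = ((R'+m)×255, (G'+m)×255, (B'+m)×255) = (174.216, 224.2164, 243.984)
Round half up → RGB(174, 224, 244)


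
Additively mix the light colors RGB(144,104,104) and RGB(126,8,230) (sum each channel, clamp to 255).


Additive: each channel = min(255, C₁+C₂)
R: 144+126 = 270 → 255
G: 104+8 = 112 → 112
B: 104+230 = 334 → 255
= RGB(255, 112, 255)


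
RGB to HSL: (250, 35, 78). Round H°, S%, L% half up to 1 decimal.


Normalize: R'=250/255≈0.9804, G'=35/255≈0.1373, B'=78/255≈0.3059
Max=250/255, Min=35/255, Δ=Max-Min=215/255
L = (Max+Min)/2 = (250+35)/510 = 285/510 = 0.55882… → L = 55.9%
L > 0.5 → S = Δ/(2-Max-Min) = 215/(510-250-35) = 215/225 = 0.95555… → S = 95.6%
(the 1/255 factors cancel in S and H, so raw channel differences can be used)
Max is R' → H = 60 × (((G-B)/Δ) mod 6) = 60 × (((35-78)/215) mod 6)
  (-43)/215 = -0.2; negative, so add 6 → 5.8
  H = 60 × 5.8 = 348° → H = 348.0°
= HSL(348.0°, 95.6%, 55.9%)


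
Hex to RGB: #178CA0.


17 → 23 (R)
8C → 140 (G)
A0 → 160 (B)
= RGB(23, 140, 160)


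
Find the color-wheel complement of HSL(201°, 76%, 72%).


Complement = opposite side of color wheel = hue + 180°
H' = (201 + 180) mod 360 = 21°
S and L unchanged.
= HSL(21°, 76%, 72%)


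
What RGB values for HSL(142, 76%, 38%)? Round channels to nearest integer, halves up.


H=142°, S=0.76, L=0.38
C = (1-|2L-1|)×S = (1-|-0.24|)×0.76 = 0.5776
H' = H/60 = 142/60 ≈ 2.3667; X = C×(1-|H' mod 2 - 1|) ≈ 0.2118
m = L - C/2 = 0.38 - 0.2888 = 0.0912
Sector ⌊H'⌋ = 2 → (R',G',B') = (0.0, 0.5776, ≈0.2118)
RGB = ((R'+m)×255, (G'+m)×255, (B'+m)×255) = (23.256, 170.544, 77.2616)
Round half up → RGB(23, 171, 77)


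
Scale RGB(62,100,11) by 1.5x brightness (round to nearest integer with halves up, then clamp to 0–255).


Multiply each channel by 1.5, round half up, clamp to [0, 255]
R: 62×1.5 = 93
G: 100×1.5 = 150
B: 11×1.5 = 16.5 → round → 17
= RGB(93, 150, 17)


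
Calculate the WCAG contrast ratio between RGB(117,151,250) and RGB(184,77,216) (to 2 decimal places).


Linearize each sRGB channel c=v/255: c/12.92 if c ≤ 0.04045 else ((c+0.055)/1.055)^2.4
L = 0.2126×R_lin + 0.7152×G_lin + 0.0722×B_lin
Color 1 (117,151,250):
  R=117: 117/255≈0.4588 > 0.04045 → ((0.4588+0.055)/1.055)^2.4 ≈ 0.17789
  G=151: 151/255≈0.5922 > 0.04045 → ((0.5922+0.055)/1.055)^2.4 ≈ 0.30947
  B=250: 250/255≈0.9804 > 0.04045 → ((0.9804+0.055)/1.055)^2.4 ≈ 0.95597
  L1 = 0.2126×0.17789 + 0.7152×0.30947 + 0.0722×0.95597 ≈ 0.32817
Color 2 (184,77,216):
  R=184: 184/255≈0.7216 > 0.04045 → ((0.7216+0.055)/1.055)^2.4 ≈ 0.47932
  G=77: 77/255≈0.3020 > 0.04045 → ((0.3020+0.055)/1.055)^2.4 ≈ 0.07421
  B=216: 216/255≈0.8471 > 0.04045 → ((0.8471+0.055)/1.055)^2.4 ≈ 0.68669
  L2 = 0.2126×0.47932 + 0.7152×0.07421 + 0.0722×0.68669 ≈ 0.20456
Lighter = 0.32817, Darker = 0.20456
Ratio = (L_lighter + 0.05) / (L_darker + 0.05)
Ratio = (0.32817 + 0.05) / (0.20456 + 0.05) = 0.37817 / 0.25456 ≈ 1.4856
Ratio ≈ 1.49:1


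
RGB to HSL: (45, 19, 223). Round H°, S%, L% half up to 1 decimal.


Normalize: R'=45/255≈0.1765, G'=19/255≈0.0745, B'=223/255≈0.8745
Max=223/255, Min=19/255, Δ=Max-Min=204/255
L = (Max+Min)/2 = (223+19)/510 = 242/510 = 0.47450… → L = 47.5%
L ≤ 0.5 → S = Δ/(Max+Min) = 204/(223+19) = 204/242 = 0.84297… → S = 84.3%
(the 1/255 factors cancel in S and H, so raw channel differences can be used)
Max is B' → H = 60 × ((R-G)/Δ + 4) = 60 × ((45-19)/204 + 4)
  26/204 + 4 = 0.1274… + 4 = 4.1274…
  H = 60 × 4.1274… = 247.647…° → H = 247.6°
= HSL(247.6°, 84.3%, 47.5%)


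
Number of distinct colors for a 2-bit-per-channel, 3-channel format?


Total bits = 2 bits/channel × 3 channels = 6 bits
Distinct colors = 2^6
= 64 colors


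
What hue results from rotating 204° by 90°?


New hue = (H + rotation) mod 360
New hue = (204 + 90) mod 360
= 294 mod 360
= 294°


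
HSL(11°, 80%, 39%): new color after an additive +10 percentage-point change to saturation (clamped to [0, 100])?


Original S = 80%
Adjustment = +10 percentage points
New S = 80 + (10) = 90
Clamp to [0, 100] → 90
= HSL(11°, 90%, 39%)


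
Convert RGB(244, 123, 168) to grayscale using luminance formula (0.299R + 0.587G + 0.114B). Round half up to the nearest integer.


Gray = 0.299×R + 0.587×G + 0.114×B
Gray = 0.299×244 + 0.587×123 + 0.114×168
Gray = 72.956 + 72.201 + 19.152
Gray = 164.309 → round half up → 164
Gray = 164


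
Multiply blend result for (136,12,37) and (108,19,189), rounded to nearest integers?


Multiply: C = A×B/255, rounded to nearest integer
R: 136×108/255 = 14688/255 ≈ 57.600 → 58
G: 12×19/255 = 228/255 ≈ 0.894 → 1
B: 37×189/255 = 6993/255 ≈ 27.424 → 27
= RGB(58, 1, 27)


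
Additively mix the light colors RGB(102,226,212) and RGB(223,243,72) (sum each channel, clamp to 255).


Additive: each channel = min(255, C₁+C₂)
R: 102+223 = 325 → 255
G: 226+243 = 469 → 255
B: 212+72 = 284 → 255
= RGB(255, 255, 255)


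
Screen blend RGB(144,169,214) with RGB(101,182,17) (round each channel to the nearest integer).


Screen: C = 255 - (255-A)×(255-B)/255, rounded to nearest integer
R: 255 - (255-144)×(255-101)/255 = 255 - 17094/255 ≈ 255 - 67.035 = 187.965 → 188
G: 255 - (255-169)×(255-182)/255 = 255 - 6278/255 ≈ 255 - 24.620 = 230.380 → 230
B: 255 - (255-214)×(255-17)/255 = 255 - 9758/255 ≈ 255 - 38.267 = 216.733 → 217
= RGB(188, 230, 217)


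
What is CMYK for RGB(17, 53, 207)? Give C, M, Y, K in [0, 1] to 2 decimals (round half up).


R'=17/255≈0.0667, G'=53/255≈0.2078, B'=207/255≈0.8118
K = 1 - max(R',G',B') = 1 - 207/255 = 48/255 = 0.18823… → 0.19
(1-R'-K)/(1-K) simplifies to (max-R)/max with max = 207:
C = (207-17)/207 = 190/207 = 0.91787… → 0.92
M = (207-53)/207 = 154/207 = 0.74396… → 0.74
Y = (207-207)/207 = 0/207 = 0 → 0.00
= CMYK(0.92, 0.74, 0.00, 0.19)


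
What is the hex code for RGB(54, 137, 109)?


R = 54 → 36 (hex)
G = 137 → 89 (hex)
B = 109 → 6D (hex)
Hex = #36896D


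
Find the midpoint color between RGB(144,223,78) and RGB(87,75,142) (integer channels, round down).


Midpoint: each channel = ⌊(C₁+C₂)/2⌋
R: ⌊(144+87)/2⌋ = 115
G: ⌊(223+75)/2⌋ = 149
B: ⌊(78+142)/2⌋ = 110
= RGB(115, 149, 110)


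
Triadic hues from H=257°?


Triadic: equally spaced at 120° intervals
H1 = 257°
H2 = (257 + 120) mod 360 = 17°
H3 = (257 + 240) mod 360 = 137°
Triadic = 257°, 17°, 137°


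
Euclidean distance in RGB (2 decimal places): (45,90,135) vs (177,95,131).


d = √[(R₁-R₂)² + (G₁-G₂)² + (B₁-B₂)²]
d = √[(45-177)² + (90-95)² + (135-131)²]
d = √[17424 + 25 + 16]
d = √17465
d ≈ 132.16


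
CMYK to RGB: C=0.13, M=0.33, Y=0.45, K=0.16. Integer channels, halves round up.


R = 255 × (1-C) × (1-K) = 255 × 0.87 × 0.84 = 186.354 → 186
G = 255 × (1-M) × (1-K) = 255 × 0.67 × 0.84 = 143.514 → 144
B = 255 × (1-Y) × (1-K) = 255 × 0.55 × 0.84 = 117.81 → 118
= RGB(186, 144, 118)


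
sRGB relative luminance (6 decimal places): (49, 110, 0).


Linearize each channel (sRGB transfer function): c = v/255; c_lin = c/12.92 if c ≤ 0.04045, else ((c+0.055)/1.055)^2.4
  R: 49/255 ≈ 0.192157 > 0.04045 → ((0.192157+0.055)/1.055)^2.4 ≈ 0.030713
  G: 110/255 ≈ 0.431373 > 0.04045 → ((0.431373+0.055)/1.055)^2.4 ≈ 0.155926
  B: 0/255 ≈ 0.000000 ≤ 0.04045 → 0.000000/12.92 ≈ 0.000000
R_lin = 0.030713, G_lin = 0.155926, B_lin = 0.000000
L = 0.2126×R + 0.7152×G + 0.0722×B
L = 0.2126×0.030713 + 0.7152×0.155926 + 0.0722×0.000000
L ≈ 0.118048


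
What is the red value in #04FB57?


Color: #04FB57
R = 04 = 4
G = FB = 251
B = 57 = 87
Red = 4


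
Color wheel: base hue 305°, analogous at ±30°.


Base hue: 305°
Left analog: (305 - 30) mod 360 = 275°
Right analog: (305 + 30) mod 360 = 335°
Analogous hues = 275° and 335°


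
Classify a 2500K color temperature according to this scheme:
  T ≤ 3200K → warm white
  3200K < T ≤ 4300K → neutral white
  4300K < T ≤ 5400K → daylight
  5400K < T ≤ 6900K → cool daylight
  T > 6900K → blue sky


Temperature: 2500K
2500K ≤ 3200K → warm white
Classification: warm white


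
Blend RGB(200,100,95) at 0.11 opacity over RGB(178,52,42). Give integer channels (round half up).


C = α×F + (1-α)×B, with 1-α = 0.89
R: 0.11×200 + 0.89×178 = 22.00 + 158.42 = 180.42 → 180
G: 0.11×100 + 0.89×52 = 11.00 + 46.28 = 57.28 → 57
B: 0.11×95 + 0.89×42 = 10.45 + 37.38 = 47.83 → 48
= RGB(180, 57, 48)


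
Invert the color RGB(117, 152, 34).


Invert: (255-R, 255-G, 255-B)
R: 255-117 = 138
G: 255-152 = 103
B: 255-34 = 221
= RGB(138, 103, 221)


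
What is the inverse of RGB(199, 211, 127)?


Invert: (255-R, 255-G, 255-B)
R: 255-199 = 56
G: 255-211 = 44
B: 255-127 = 128
= RGB(56, 44, 128)


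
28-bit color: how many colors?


Colors = 2^bits = 2^28
= 268,435,456 colors


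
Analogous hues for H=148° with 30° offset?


Base hue: 148°
Left analog: (148 - 30) mod 360 = 118°
Right analog: (148 + 30) mod 360 = 178°
Analogous hues = 118° and 178°


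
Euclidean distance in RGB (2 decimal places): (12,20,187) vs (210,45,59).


d = √[(R₁-R₂)² + (G₁-G₂)² + (B₁-B₂)²]
d = √[(12-210)² + (20-45)² + (187-59)²]
d = √[39204 + 625 + 16384]
d = √56213
d ≈ 237.09


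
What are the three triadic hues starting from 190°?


Triadic: equally spaced at 120° intervals
H1 = 190°
H2 = (190 + 120) mod 360 = 310°
H3 = (190 + 240) mod 360 = 70°
Triadic = 190°, 310°, 70°


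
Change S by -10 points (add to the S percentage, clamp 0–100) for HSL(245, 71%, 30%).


Original S = 71%
Adjustment = -10 percentage points
New S = 71 + (-10) = 61
Clamp to [0, 100] → 61
= HSL(245°, 61%, 30%)


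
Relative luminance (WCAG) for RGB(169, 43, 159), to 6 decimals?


Linearize each channel (sRGB transfer function): c = v/255; c_lin = c/12.92 if c ≤ 0.04045, else ((c+0.055)/1.055)^2.4
  R: 169/255 ≈ 0.662745 > 0.04045 → ((0.662745+0.055)/1.055)^2.4 ≈ 0.396755
  G: 43/255 ≈ 0.168627 > 0.04045 → ((0.168627+0.055)/1.055)^2.4 ≈ 0.024158
  B: 159/255 ≈ 0.623529 > 0.04045 → ((0.623529+0.055)/1.055)^2.4 ≈ 0.346704
R_lin = 0.396755, G_lin = 0.024158, B_lin = 0.346704
L = 0.2126×R + 0.7152×G + 0.0722×B
L = 0.2126×0.396755 + 0.7152×0.024158 + 0.0722×0.346704
L ≈ 0.126660


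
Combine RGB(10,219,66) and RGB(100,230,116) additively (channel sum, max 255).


Additive: each channel = min(255, C₁+C₂)
R: 10+100 = 110 → 110
G: 219+230 = 449 → 255
B: 66+116 = 182 → 182
= RGB(110, 255, 182)


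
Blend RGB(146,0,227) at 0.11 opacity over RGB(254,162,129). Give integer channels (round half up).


C = α×F + (1-α)×B, with 1-α = 0.89
R: 0.11×146 + 0.89×254 = 16.06 + 226.06 = 242.12 → 242
G: 0.11×0 + 0.89×162 = 0.00 + 144.18 = 144.18 → 144
B: 0.11×227 + 0.89×129 = 24.97 + 114.81 = 139.78 → 140
= RGB(242, 144, 140)


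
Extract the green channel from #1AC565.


Color: #1AC565
R = 1A = 26
G = C5 = 197
B = 65 = 101
Green = 197


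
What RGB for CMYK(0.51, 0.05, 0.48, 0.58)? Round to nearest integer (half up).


R = 255 × (1-C) × (1-K) = 255 × 0.49 × 0.42 = 52.479 → 52
G = 255 × (1-M) × (1-K) = 255 × 0.95 × 0.42 = 101.745 → 102
B = 255 × (1-Y) × (1-K) = 255 × 0.52 × 0.42 = 55.692 → 56
= RGB(52, 102, 56)


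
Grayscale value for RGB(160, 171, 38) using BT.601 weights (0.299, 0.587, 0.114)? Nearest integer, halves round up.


Gray = 0.299×R + 0.587×G + 0.114×B
Gray = 0.299×160 + 0.587×171 + 0.114×38
Gray = 47.840 + 100.377 + 4.332
Gray = 152.549 → round half up → 153
Gray = 153


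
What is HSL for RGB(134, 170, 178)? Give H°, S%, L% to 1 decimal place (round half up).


Normalize: R'=134/255≈0.5255, G'=170/255≈0.6667, B'=178/255≈0.6980
Max=178/255, Min=134/255, Δ=Max-Min=44/255
L = (Max+Min)/2 = (178+134)/510 = 312/510 = 0.61176… → L = 61.2%
L > 0.5 → S = Δ/(2-Max-Min) = 44/(510-178-134) = 44/198 = 0.22222… → S = 22.2%
(the 1/255 factors cancel in S and H, so raw channel differences can be used)
Max is B' → H = 60 × ((R-G)/Δ + 4) = 60 × ((134-170)/44 + 4)
  -36/44 + 4 = -0.8181… + 4 = 3.1818…
  H = 60 × 3.1818… = 190.909…° → H = 190.9°
= HSL(190.9°, 22.2%, 61.2%)


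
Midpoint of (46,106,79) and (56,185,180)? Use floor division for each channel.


Midpoint: each channel = ⌊(C₁+C₂)/2⌋
R: ⌊(46+56)/2⌋ = 51
G: ⌊(106+185)/2⌋ = 145
B: ⌊(79+180)/2⌋ = 129
= RGB(51, 145, 129)


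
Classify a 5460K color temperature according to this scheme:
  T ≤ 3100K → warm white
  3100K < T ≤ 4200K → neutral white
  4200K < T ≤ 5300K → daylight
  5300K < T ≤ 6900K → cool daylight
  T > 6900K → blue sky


Temperature: 5460K
5300K < 5460K ≤ 6900K → cool daylight
Classification: cool daylight


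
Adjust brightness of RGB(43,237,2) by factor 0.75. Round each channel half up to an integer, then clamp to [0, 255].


Multiply each channel by 0.75, round half up, clamp to [0, 255]
R: 43×0.75 = 32.25 → round → 32
G: 237×0.75 = 177.75 → round → 178
B: 2×0.75 = 1.5 → round → 2
= RGB(32, 178, 2)


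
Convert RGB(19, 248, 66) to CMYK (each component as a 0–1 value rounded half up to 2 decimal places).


R'=19/255≈0.0745, G'=248/255≈0.9725, B'=66/255≈0.2588
K = 1 - max(R',G',B') = 1 - 248/255 = 7/255 = 0.02745… → 0.03
(1-R'-K)/(1-K) simplifies to (max-R)/max with max = 248:
C = (248-19)/248 = 229/248 = 0.92338… → 0.92
M = (248-248)/248 = 0/248 = 0 → 0.00
Y = (248-66)/248 = 182/248 = 0.73387… → 0.73
= CMYK(0.92, 0.00, 0.73, 0.03)


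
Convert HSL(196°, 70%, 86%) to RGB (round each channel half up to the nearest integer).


H=196°, S=0.70, L=0.86
C = (1-|2L-1|)×S = (1-|0.72|)×0.70 = 0.196
H' = H/60 = 196/60 ≈ 3.2667; X = C×(1-|H' mod 2 - 1|) ≈ 0.1437
m = L - C/2 = 0.86 - 0.098 = 0.762
Sector ⌊H'⌋ = 3 → (R',G',B') = (0.0, ≈0.1437, 0.196)
RGB = ((R'+m)×255, (G'+m)×255, (B'+m)×255) = (194.31, 230.962, 244.29)
Round half up → RGB(194, 231, 244)


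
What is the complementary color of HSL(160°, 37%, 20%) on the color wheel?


Complement = opposite side of color wheel = hue + 180°
H' = (160 + 180) mod 360 = 340°
S and L unchanged.
= HSL(340°, 37%, 20%)


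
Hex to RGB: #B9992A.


B9 → 185 (R)
99 → 153 (G)
2A → 42 (B)
= RGB(185, 153, 42)


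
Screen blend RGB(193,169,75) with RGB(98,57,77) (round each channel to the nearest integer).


Screen: C = 255 - (255-A)×(255-B)/255, rounded to nearest integer
R: 255 - (255-193)×(255-98)/255 = 255 - 9734/255 ≈ 255 - 38.173 = 216.827 → 217
G: 255 - (255-169)×(255-57)/255 = 255 - 17028/255 ≈ 255 - 66.776 = 188.224 → 188
B: 255 - (255-75)×(255-77)/255 = 255 - 32040/255 ≈ 255 - 125.647 = 129.353 → 129
= RGB(217, 188, 129)


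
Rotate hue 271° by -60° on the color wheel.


New hue = (H + rotation) mod 360
New hue = (271 -60) mod 360
= 211 mod 360
= 211°


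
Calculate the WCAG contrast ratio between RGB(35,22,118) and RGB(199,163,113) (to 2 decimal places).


Linearize each sRGB channel c=v/255: c/12.92 if c ≤ 0.04045 else ((c+0.055)/1.055)^2.4
L = 0.2126×R_lin + 0.7152×G_lin + 0.0722×B_lin
Color 1 (35,22,118):
  R=35: 35/255≈0.1373 > 0.04045 → ((0.1373+0.055)/1.055)^2.4 ≈ 0.01681
  G=22: 22/255≈0.0863 > 0.04045 → ((0.0863+0.055)/1.055)^2.4 ≈ 0.00802
  B=118: 118/255≈0.4627 > 0.04045 → ((0.4627+0.055)/1.055)^2.4 ≈ 0.18116
  L1 = 0.2126×0.01681 + 0.7152×0.00802 + 0.0722×0.18116 ≈ 0.02239
Color 2 (199,163,113):
  R=199: 199/255≈0.7804 > 0.04045 → ((0.7804+0.055)/1.055)^2.4 ≈ 0.57112
  G=163: 163/255≈0.6392 > 0.04045 → ((0.6392+0.055)/1.055)^2.4 ≈ 0.36625
  B=113: 113/255≈0.4431 > 0.04045 → ((0.4431+0.055)/1.055)^2.4 ≈ 0.16513
  L2 = 0.2126×0.57112 + 0.7152×0.36625 + 0.0722×0.16513 ≈ 0.39529
Lighter = 0.39529, Darker = 0.02239
Ratio = (L_lighter + 0.05) / (L_darker + 0.05)
Ratio = (0.39529 + 0.05) / (0.02239 + 0.05) = 0.44529 / 0.07239 ≈ 6.1511
Ratio ≈ 6.15:1


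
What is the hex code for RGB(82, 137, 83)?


R = 82 → 52 (hex)
G = 137 → 89 (hex)
B = 83 → 53 (hex)
Hex = #528953


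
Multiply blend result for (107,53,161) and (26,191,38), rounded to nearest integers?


Multiply: C = A×B/255, rounded to nearest integer
R: 107×26/255 = 2782/255 ≈ 10.910 → 11
G: 53×191/255 = 10123/255 ≈ 39.698 → 40
B: 161×38/255 = 6118/255 ≈ 23.992 → 24
= RGB(11, 40, 24)


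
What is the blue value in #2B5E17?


Color: #2B5E17
R = 2B = 43
G = 5E = 94
B = 17 = 23
Blue = 23


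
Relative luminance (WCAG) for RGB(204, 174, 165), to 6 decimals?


Linearize each channel (sRGB transfer function): c = v/255; c_lin = c/12.92 if c ≤ 0.04045, else ((c+0.055)/1.055)^2.4
  R: 204/255 ≈ 0.800000 > 0.04045 → ((0.800000+0.055)/1.055)^2.4 ≈ 0.603827
  G: 174/255 ≈ 0.682353 > 0.04045 → ((0.682353+0.055)/1.055)^2.4 ≈ 0.423268
  B: 165/255 ≈ 0.647059 > 0.04045 → ((0.647059+0.055)/1.055)^2.4 ≈ 0.376262
R_lin = 0.603827, G_lin = 0.423268, B_lin = 0.376262
L = 0.2126×R + 0.7152×G + 0.0722×B
L = 0.2126×0.603827 + 0.7152×0.423268 + 0.0722×0.376262
L ≈ 0.458261


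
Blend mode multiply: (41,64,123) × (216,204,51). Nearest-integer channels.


Multiply: C = A×B/255, rounded to nearest integer
R: 41×216/255 = 8856/255 ≈ 34.729 → 35
G: 64×204/255 = 13056/255 ≈ 51.200 → 51
B: 123×51/255 = 6273/255 ≈ 24.600 → 25
= RGB(35, 51, 25)


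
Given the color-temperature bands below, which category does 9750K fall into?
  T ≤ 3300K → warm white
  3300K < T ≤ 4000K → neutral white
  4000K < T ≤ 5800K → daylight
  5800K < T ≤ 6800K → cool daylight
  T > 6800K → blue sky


Temperature: 9750K
9750K > 6800K → blue sky
Classification: blue sky


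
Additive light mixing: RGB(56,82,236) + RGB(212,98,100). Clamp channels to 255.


Additive: each channel = min(255, C₁+C₂)
R: 56+212 = 268 → 255
G: 82+98 = 180 → 180
B: 236+100 = 336 → 255
= RGB(255, 180, 255)


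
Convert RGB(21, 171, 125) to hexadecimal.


R = 21 → 15 (hex)
G = 171 → AB (hex)
B = 125 → 7D (hex)
Hex = #15AB7D


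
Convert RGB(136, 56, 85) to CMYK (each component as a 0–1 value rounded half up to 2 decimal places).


R'=136/255≈0.5333, G'=56/255≈0.2196, B'=85/255≈0.3333
K = 1 - max(R',G',B') = 1 - 136/255 = 119/255 = 0.46666… → 0.47
(1-R'-K)/(1-K) simplifies to (max-R)/max with max = 136:
C = (136-136)/136 = 0/136 = 0 → 0.00
M = (136-56)/136 = 80/136 = 0.58823… → 0.59
Y = (136-85)/136 = 51/136 = 0.375 → 0.38
= CMYK(0.00, 0.59, 0.38, 0.47)


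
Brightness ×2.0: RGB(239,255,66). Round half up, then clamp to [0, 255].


Multiply each channel by 2.0, round half up, clamp to [0, 255]
R: 239×2.0 = 478 → clamp → 255
G: 255×2.0 = 510 → clamp → 255
B: 66×2.0 = 132
= RGB(255, 255, 132)


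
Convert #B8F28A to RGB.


B8 → 184 (R)
F2 → 242 (G)
8A → 138 (B)
= RGB(184, 242, 138)


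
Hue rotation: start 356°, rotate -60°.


New hue = (H + rotation) mod 360
New hue = (356 -60) mod 360
= 296 mod 360
= 296°


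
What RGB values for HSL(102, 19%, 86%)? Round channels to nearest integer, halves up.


H=102°, S=0.19, L=0.86
C = (1-|2L-1|)×S = (1-|0.72|)×0.19 = 0.0532
H' = H/60 = 102/60 ≈ 1.7000; X = C×(1-|H' mod 2 - 1|) = 0.01596
m = L - C/2 = 0.86 - 0.0266 = 0.8334
Sector ⌊H'⌋ = 1 → (R',G',B') = (0.01596, 0.0532, 0.0)
RGB = ((R'+m)×255, (G'+m)×255, (B'+m)×255) = (216.5868, 226.083, 212.517)
Round half up → RGB(217, 226, 213)


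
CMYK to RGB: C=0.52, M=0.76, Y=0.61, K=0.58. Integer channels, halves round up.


R = 255 × (1-C) × (1-K) = 255 × 0.48 × 0.42 = 51.408 → 51
G = 255 × (1-M) × (1-K) = 255 × 0.24 × 0.42 = 25.704 → 26
B = 255 × (1-Y) × (1-K) = 255 × 0.39 × 0.42 = 41.769 → 42
= RGB(51, 26, 42)


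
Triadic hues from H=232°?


Triadic: equally spaced at 120° intervals
H1 = 232°
H2 = (232 + 120) mod 360 = 352°
H3 = (232 + 240) mod 360 = 112°
Triadic = 232°, 352°, 112°


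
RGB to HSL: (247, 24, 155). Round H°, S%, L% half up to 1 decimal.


Normalize: R'=247/255≈0.9686, G'=24/255≈0.0941, B'=155/255≈0.6078
Max=247/255, Min=24/255, Δ=Max-Min=223/255
L = (Max+Min)/2 = (247+24)/510 = 271/510 = 0.53137… → L = 53.1%
L > 0.5 → S = Δ/(2-Max-Min) = 223/(510-247-24) = 223/239 = 0.93305… → S = 93.3%
(the 1/255 factors cancel in S and H, so raw channel differences can be used)
Max is R' → H = 60 × (((G-B)/Δ) mod 6) = 60 × (((24-155)/223) mod 6)
  (-131)/223 = -0.5874…; negative, so add 6 → 5.4125…
  H = 60 × 5.4125… = 324.753…° → H = 324.8°
= HSL(324.8°, 93.3%, 53.1%)
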